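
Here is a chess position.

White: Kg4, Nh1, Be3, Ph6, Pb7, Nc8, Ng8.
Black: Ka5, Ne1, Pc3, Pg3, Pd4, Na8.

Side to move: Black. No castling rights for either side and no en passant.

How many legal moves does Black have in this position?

Black to move; king on a5.
In check: no.
Legal moves: Nc7, Nb6, Ka6, Kb5, Kb4, Ka4, Nf3, Nd3, Ng2, Nc2, dxe3, d3, g2, c2.
Count: 14.

14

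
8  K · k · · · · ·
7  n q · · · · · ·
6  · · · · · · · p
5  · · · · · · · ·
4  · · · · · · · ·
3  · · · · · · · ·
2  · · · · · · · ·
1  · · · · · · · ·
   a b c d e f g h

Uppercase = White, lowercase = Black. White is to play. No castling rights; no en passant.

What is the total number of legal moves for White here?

White to move; king on a8.
In check: yes, from the black queen on b7.
Legal moves: none.
Count: 0.

0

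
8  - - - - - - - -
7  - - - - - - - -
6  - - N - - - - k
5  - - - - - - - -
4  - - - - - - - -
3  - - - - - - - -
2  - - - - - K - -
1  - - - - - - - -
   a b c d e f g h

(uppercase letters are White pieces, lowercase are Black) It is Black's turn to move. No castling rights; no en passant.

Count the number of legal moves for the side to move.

Black to move; king on h6.
In check: no.
Legal moves: Kh7, Kg7, Kg6, Kh5, Kg5.
Count: 5.

5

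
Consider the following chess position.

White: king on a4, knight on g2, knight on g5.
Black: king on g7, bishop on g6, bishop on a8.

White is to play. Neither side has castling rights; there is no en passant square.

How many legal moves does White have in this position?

White to move; king on a4.
In check: no.
Legal moves: Nh7, Nf7, Ne6+, Ne4, Nh3, Nf3, Kb5, Ka5, Kb4, Kb3, Ka3, Nh4, Nf4, Ne3, Ne1.
Count: 15.

15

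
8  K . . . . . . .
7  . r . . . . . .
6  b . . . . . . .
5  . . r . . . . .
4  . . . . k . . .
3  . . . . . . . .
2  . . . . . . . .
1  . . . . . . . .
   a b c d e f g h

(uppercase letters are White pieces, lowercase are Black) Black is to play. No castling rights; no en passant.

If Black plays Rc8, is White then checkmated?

yes

After Rc8: white king on a8; in check: yes, from the black rook on c8.
King squares — a7: attacked by Rb7; b7: attacked by Ba6; b8: attacked by Rb7.
White has no legal moves → checkmate.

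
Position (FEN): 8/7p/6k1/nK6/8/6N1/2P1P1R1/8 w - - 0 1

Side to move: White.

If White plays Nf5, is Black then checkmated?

no

After Nf5: black king on g6; in check: yes, from the white rook on g2.
Black has 4 legal replies: Kf7, Kf6, Kh5, Kxf5.
In check but a legal move exists → not checkmate.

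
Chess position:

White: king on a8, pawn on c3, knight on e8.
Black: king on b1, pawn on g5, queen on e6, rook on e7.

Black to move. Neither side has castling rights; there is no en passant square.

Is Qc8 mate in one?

After Qc8: white king on a8; in check: yes, from the black queen on c8.
King squares — a7: attacked by Re7; b7: attacked by Re7; b8: attacked by Qc8.
White has no legal moves → checkmate.

yes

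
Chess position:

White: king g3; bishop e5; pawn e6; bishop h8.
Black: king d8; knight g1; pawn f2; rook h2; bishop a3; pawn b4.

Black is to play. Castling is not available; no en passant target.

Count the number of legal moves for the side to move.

21

Black to move; king on d8.
In check: no.
Legal moves: Ke8, Kc8, Ke7, Bb2, Bc1, Rxh8, Rh7, Rh6, Rh5, Rh4, Rh3+, Rg2+, Rh1, Nh3, Nf3, Ne2+, b3, f1=Q, f1=R, f1=B, f1=N+.
Count: 21.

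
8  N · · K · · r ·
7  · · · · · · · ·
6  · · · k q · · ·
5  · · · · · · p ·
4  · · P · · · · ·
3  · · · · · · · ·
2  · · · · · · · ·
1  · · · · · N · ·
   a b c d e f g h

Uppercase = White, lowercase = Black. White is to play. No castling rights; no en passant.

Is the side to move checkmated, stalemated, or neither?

White to move; white king on d8.
In check: yes, from the black rook on g8.
King squares — c7: attacked by Kd6; d7: attacked by Kd6; e7: attacked by Kd6; c8: attacked by Qe6; e8: attacked by Qe6.
Legal moves for White: none.
In check with no legal moves → checkmate.

checkmate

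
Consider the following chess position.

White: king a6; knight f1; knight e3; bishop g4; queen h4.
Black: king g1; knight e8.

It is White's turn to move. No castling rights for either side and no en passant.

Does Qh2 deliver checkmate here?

After Qh2: black king on g1; in check: yes, from the white queen on h2.
King squares — f1: attacked by Ne3; h1: attacked by Qh2; f2: attacked by Qh2; g2: attacked by Qh2; h2: attacked by Nf1.
Black has no legal moves → checkmate.

yes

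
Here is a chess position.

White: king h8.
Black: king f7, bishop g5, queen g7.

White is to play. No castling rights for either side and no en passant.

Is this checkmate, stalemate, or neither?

White to move; white king on h8.
In check: yes, from the black queen on g7.
King squares — g7: attacked by Kf7; h7: attacked by Qg7; g8: attacked by Kf7.
Legal moves for White: none.
In check with no legal moves → checkmate.

checkmate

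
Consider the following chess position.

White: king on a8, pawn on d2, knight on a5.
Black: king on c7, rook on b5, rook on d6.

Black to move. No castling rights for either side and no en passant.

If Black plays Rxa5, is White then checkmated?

After Rxa5: white king on a8; in check: yes, from the black rook on a5.
King squares — a7: attacked by Ra5; b7: attacked by Kc7; b8: attacked by Kc7.
White has no legal moves → checkmate.

yes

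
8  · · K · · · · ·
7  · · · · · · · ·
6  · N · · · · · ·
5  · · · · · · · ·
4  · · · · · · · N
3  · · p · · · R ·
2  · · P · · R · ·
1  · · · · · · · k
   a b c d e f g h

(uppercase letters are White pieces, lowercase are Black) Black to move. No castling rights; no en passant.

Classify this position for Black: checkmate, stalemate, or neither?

Black to move; black king on h1.
In check: no.
King squares — g1: attacked by Rg3; g2: attacked by Rf2; h2: attacked by Rf2.
Legal moves for Black: none.
Not in check and no legal moves → stalemate.

stalemate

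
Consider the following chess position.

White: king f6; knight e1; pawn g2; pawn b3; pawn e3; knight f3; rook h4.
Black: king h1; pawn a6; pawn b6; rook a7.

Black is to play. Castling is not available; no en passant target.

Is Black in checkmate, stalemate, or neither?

Black to move; black king on h1.
In check: yes, from the white rook on h4.
King squares — g1: attacked by Nf3; g2: attacked by Ne1; h2: attacked by Nf3.
Legal moves for Black: none.
In check with no legal moves → checkmate.

checkmate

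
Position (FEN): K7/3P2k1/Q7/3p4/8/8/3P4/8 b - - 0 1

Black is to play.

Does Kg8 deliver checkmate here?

After Kg8: white king on a8; in check: no.
White is not in check, so this cannot be checkmate.

no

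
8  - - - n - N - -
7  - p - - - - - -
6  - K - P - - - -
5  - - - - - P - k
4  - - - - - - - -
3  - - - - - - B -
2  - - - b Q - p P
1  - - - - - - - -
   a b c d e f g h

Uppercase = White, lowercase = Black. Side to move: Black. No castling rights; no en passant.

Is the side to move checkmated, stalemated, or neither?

neither

Black to move; black king on h5.
In check: yes, from the white queen on e2.
Legal moves for Black: Kh6, Kg5.
Black is in check but has 2 legal moves → neither.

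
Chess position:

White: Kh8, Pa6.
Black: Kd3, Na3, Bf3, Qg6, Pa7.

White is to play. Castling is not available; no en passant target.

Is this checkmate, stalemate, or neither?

stalemate

White to move; white king on h8.
In check: no.
King squares — g7: attacked by Qg6; h7: attacked by Qg6; g8: attacked by Qg6.
Legal moves for White: none.
Not in check and no legal moves → stalemate.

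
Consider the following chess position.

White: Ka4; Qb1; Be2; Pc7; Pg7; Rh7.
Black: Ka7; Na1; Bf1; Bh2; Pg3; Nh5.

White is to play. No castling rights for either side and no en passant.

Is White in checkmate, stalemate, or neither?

neither

White to move; white king on a4.
In check: no.
Legal moves for White include: Rh8, Rh6, Rxh5, Kb5, Ka5, Kb4, Ka3, Ba6, Bxh5, Bb5, Bg4, Bc4, Bf3, Bd3, Bxf1, Bd1, Qb8#, Qb7+, ... (list truncated; more exist).
White has legal moves and is not in check → neither.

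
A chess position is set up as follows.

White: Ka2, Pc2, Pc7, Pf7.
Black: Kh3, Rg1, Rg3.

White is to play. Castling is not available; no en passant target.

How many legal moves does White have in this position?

11

White to move; king on a2.
In check: no.
Legal moves: Kb2, f8=Q, f8=R, f8=B, f8=N, c8=Q+, c8=R, c8=B+, c8=N, c3, c4.
Count: 11.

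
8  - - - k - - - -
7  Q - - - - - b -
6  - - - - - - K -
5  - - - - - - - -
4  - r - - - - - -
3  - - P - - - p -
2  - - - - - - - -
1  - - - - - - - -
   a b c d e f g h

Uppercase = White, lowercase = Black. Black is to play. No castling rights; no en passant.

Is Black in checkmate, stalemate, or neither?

neither

Black to move; black king on d8.
In check: no.
Legal moves for Black include: Ke8, Kc8, Bh8, Bf8, Bh6, Bf6, Be5, Bd4, Bxc3, Rb8, Rb7, Rb6+, Rb5, Rh4, Rg4+, Rf4, Re4, Rd4, ... (list truncated; more exist).
Black has legal moves and is not in check → neither.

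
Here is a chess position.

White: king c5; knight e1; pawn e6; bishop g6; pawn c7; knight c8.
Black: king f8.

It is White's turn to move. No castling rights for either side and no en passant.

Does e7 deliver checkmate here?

After e7: black king on f8; in check: yes, from the white pawn on e7.
Black has 2 legal replies: Kg8, Kg7.
In check but a legal move exists → not checkmate.

no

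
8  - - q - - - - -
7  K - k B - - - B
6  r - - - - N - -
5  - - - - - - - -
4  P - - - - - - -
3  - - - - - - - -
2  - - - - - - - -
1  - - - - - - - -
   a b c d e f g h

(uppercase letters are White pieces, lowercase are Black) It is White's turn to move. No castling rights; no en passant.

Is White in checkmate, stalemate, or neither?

White to move; white king on a7.
In check: yes, from the black rook on a6.
King squares — a6: attacked by Qc8; b6: attacked by Ra6; b7: attacked by Kc7; a8: attacked by Ra6; b8: attacked by Kc7.
Legal moves for White: none.
In check with no legal moves → checkmate.

checkmate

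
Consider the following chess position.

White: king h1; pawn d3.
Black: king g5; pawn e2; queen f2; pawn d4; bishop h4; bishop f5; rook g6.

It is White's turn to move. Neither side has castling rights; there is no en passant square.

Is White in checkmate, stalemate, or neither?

White to move; white king on h1.
In check: no.
King squares — g1: attacked by Qf2; g2: attacked by Qf2; h2: attacked by Qf2.
Legal moves for White: none.
Not in check and no legal moves → stalemate.

stalemate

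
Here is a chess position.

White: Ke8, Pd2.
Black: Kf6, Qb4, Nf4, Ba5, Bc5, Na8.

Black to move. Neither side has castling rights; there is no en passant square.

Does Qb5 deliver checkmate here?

yes

After Qb5: white king on e8; in check: yes, from the black queen on b5.
King squares — d7: attacked by Qb5; e7: attacked by Bc5; f7: attacked by Kf6; d8: attacked by Ba5; f8: attacked by Bc5.
White has no legal moves → checkmate.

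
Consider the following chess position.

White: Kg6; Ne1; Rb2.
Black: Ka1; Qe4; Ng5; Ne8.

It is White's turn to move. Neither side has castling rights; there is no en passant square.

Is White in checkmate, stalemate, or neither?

White to move; white king on g6.
In check: yes, from the black queen on e4.
Legal moves for White: Kh6, Kh5, Kxg5.
White is in check but has 3 legal moves → neither.

neither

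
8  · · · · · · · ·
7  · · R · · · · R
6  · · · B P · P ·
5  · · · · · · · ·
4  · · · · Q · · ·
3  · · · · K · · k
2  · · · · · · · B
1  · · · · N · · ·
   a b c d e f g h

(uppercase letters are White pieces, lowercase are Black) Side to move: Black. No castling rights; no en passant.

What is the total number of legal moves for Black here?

Black to move; king on h3.
In check: yes, from the white rook on h7.
Legal moves: none.
Count: 0.

0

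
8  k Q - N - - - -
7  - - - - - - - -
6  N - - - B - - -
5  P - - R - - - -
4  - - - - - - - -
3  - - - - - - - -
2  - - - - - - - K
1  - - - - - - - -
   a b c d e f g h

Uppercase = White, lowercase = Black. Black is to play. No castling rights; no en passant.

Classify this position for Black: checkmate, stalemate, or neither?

Black to move; black king on a8.
In check: yes, from the white queen on b8.
King squares — a7: attacked by Qb8; b7: attacked by Qb8; b8: attacked by Na6.
Legal moves for Black: none.
In check with no legal moves → checkmate.

checkmate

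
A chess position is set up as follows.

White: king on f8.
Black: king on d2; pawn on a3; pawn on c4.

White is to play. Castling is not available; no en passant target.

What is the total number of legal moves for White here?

White to move; king on f8.
In check: no.
Legal moves: Kg8, Ke8, Kg7, Kf7, Ke7.
Count: 5.

5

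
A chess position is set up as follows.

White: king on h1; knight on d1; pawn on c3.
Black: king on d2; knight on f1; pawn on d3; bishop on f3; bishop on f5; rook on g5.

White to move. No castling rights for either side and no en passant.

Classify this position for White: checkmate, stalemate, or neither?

checkmate

White to move; white king on h1.
In check: yes, from the black bishop on f3.
King squares — g1: attacked by Rg5; g2: attacked by Bf3; h2: attacked by Nf1.
Legal moves for White: none.
In check with no legal moves → checkmate.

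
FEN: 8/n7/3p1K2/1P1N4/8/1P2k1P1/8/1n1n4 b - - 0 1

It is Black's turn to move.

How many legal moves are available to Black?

Black to move; king on e3.
In check: yes, from the white knight on d5.
Legal moves: Ke4, Kd4, Kf3, Kd3, Kf2, Ke2, Kd2.
Count: 7.

7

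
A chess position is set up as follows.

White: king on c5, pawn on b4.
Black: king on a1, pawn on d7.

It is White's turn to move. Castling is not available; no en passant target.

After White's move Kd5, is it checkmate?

After Kd5: black king on a1; in check: no.
Black is not in check, so this cannot be checkmate.

no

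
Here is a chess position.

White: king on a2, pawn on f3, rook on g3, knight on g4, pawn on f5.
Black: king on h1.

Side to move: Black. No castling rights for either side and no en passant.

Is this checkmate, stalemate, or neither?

Black to move; black king on h1.
In check: no.
King squares — g1: attacked by Rg3; g2: attacked by Rg3; h2: attacked by Ng4.
Legal moves for Black: none.
Not in check and no legal moves → stalemate.

stalemate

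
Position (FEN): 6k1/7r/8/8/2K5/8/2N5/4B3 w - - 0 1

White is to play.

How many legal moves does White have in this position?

20

White to move; king on c4.
In check: no.
Legal moves: Kd5, Kc5, Kb5, Kd4, Kb4, Kd3, Kc3, Kb3, Nd4, Nb4, Ne3, Na3, Na1, Ba5, Bh4, Bb4, Bg3, Bc3, Bf2, Bd2.
Count: 20.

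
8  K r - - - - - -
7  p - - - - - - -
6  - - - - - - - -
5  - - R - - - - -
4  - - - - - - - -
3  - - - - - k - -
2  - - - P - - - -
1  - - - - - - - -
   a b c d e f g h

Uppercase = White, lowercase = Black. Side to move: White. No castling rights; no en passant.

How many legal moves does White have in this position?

White to move; king on a8.
In check: yes, from the black rook on b8.
Legal moves: Kxb8, Kxa7.
Count: 2.

2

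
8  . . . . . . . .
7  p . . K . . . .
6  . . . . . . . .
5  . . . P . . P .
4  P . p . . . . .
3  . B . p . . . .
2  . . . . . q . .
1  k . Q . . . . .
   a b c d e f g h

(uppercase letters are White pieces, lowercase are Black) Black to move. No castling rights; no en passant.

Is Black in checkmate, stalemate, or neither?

checkmate

Black to move; black king on a1.
In check: yes, from the white queen on c1.
King squares — b1: attacked by Qc1; a2: attacked by Bb3; b2: attacked by Qc1.
Legal moves for Black: none.
In check with no legal moves → checkmate.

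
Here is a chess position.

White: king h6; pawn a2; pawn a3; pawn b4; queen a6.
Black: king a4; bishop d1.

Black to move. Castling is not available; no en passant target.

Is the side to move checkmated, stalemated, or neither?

Black to move; black king on a4.
In check: yes, from the white queen on a6.
King squares — a3: attacked by Qa6; b3: attacked by Pa2; b4: attacked by Pa3; a5: attacked by Pb4; b5: attacked by Qa6.
Legal moves for Black: none.
In check with no legal moves → checkmate.

checkmate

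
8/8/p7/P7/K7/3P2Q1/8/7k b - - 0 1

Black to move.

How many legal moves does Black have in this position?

Black to move; king on h1.
In check: no.
Legal moves: none.
Count: 0.

0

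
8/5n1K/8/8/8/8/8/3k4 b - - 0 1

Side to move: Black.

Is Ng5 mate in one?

After Ng5: white king on h7; in check: yes, from the black knight on g5.
White has 5 legal replies: Kh8, Kg8, Kg7, Kh6, Kg6.
In check but a legal move exists → not checkmate.

no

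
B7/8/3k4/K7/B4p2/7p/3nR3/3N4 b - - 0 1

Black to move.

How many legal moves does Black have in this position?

Black to move; king on d6.
In check: no.
Legal moves: Kc7, Kc5, Ne4, Nc4+, Nf3, Nb3+, Nf1, Nb1, f3, h2.
Count: 10.

10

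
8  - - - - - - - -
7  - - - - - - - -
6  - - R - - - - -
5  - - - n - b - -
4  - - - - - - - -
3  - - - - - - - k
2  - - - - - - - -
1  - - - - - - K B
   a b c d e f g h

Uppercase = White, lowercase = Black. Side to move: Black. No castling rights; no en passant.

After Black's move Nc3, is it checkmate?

no

After Nc3: white king on g1; in check: no.
White is not in check, so this cannot be checkmate.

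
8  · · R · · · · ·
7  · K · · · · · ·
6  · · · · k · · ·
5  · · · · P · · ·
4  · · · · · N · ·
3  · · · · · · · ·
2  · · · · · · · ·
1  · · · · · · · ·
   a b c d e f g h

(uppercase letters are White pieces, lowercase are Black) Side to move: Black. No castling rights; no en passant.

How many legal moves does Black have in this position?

5

Black to move; king on e6.
In check: yes, from the white knight on f4.
Legal moves: Kf7, Ke7, Kd7, Kf5, Kxe5.
Count: 5.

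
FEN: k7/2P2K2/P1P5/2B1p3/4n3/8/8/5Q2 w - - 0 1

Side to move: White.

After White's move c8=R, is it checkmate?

After c8=R: black king on a8; in check: yes, from the white rook on c8.
King squares — a7: attacked by Bc5; b7: attacked by Pa6; b8: attacked by Rc8.
Black has no legal moves → checkmate.

yes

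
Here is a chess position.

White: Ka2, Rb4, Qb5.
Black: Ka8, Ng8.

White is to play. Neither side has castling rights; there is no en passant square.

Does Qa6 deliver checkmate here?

After Qa6: black king on a8; in check: yes, from the white queen on a6.
King squares — a7: attacked by Qa6; b7: attacked by Rb4; b8: attacked by Rb4.
Black has no legal moves → checkmate.

yes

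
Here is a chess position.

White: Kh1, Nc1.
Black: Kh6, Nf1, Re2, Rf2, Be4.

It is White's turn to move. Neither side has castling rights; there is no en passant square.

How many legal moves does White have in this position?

White to move; king on h1.
In check: yes, from the black bishop on e4.
Legal moves: Kg1.
Count: 1.

1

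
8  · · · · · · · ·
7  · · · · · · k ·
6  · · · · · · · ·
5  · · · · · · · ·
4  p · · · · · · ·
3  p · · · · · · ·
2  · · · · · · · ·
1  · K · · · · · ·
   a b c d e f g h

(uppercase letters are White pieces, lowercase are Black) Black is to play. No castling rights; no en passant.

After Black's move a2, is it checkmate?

After a2: white king on b1; in check: yes, from the black pawn on a2.
White has 5 legal replies: Kc2, Kb2, Kxa2, Kc1, Ka1.
In check but a legal move exists → not checkmate.

no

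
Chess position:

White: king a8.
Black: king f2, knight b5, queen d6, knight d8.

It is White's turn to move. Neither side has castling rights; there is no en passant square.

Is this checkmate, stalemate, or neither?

stalemate

White to move; white king on a8.
In check: no.
King squares — a7: attacked by Nb5; b7: attacked by Nd8; b8: attacked by Qd6.
Legal moves for White: none.
Not in check and no legal moves → stalemate.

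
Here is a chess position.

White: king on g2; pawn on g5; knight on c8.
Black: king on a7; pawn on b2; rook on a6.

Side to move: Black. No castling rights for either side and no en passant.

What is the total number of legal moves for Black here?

Black to move; king on a7.
In check: yes, from the white knight on c8.
Legal moves: Kb8, Ka8, Kb7.
Count: 3.

3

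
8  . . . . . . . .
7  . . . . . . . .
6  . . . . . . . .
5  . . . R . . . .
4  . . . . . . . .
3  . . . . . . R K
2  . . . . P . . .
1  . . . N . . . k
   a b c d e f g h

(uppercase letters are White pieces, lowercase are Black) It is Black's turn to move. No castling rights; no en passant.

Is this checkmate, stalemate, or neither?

Black to move; black king on h1.
In check: no.
King squares — g1: attacked by Rg3; g2: attacked by Rg3; h2: attacked by Kh3.
Legal moves for Black: none.
Not in check and no legal moves → stalemate.

stalemate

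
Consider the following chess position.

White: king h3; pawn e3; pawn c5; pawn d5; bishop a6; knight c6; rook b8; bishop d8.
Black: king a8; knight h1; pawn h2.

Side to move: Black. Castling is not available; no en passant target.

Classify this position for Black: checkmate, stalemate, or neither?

Black to move; black king on a8.
In check: yes, from the white rook on b8.
King squares — a7: attacked by Nc6; b7: attacked by Ba6; b8: attacked by Nc6.
Legal moves for Black: none.
In check with no legal moves → checkmate.

checkmate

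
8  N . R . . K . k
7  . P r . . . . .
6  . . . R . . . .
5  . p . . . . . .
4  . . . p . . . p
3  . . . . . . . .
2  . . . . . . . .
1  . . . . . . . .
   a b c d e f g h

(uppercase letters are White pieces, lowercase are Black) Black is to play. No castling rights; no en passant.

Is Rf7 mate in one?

After Rf7: white king on f8; in check: yes, from the black rook on f7.
White has 2 legal replies: Ke8, Kxf7+.
In check but a legal move exists → not checkmate.

no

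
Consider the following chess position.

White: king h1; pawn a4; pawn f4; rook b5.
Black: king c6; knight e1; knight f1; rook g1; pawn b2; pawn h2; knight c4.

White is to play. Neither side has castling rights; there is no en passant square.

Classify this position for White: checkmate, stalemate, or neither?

White to move; white king on h1.
In check: yes, from the black rook on g1.
King squares — g1: attacked by Ph2; g2: attacked by Ne1; h2: attacked by Nf1.
Legal moves for White: none.
In check with no legal moves → checkmate.

checkmate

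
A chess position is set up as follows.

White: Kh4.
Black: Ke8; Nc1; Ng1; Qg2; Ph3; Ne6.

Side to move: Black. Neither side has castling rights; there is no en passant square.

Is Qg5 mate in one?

yes

After Qg5: white king on h4; in check: yes, from the black queen on g5.
King squares — g3: attacked by Qg5; h3: attacked by Ng1; g4: attacked by Qg5; g5: attacked by Ne6; h5: attacked by Qg5.
White has no legal moves → checkmate.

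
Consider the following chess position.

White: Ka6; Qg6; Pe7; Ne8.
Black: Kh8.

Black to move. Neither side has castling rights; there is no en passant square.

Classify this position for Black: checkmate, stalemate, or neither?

Black to move; black king on h8.
In check: no.
King squares — g7: attacked by Qg6; h7: attacked by Qg6; g8: attacked by Qg6.
Legal moves for Black: none.
Not in check and no legal moves → stalemate.

stalemate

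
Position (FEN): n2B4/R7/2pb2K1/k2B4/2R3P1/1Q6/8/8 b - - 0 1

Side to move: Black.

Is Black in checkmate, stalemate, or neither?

checkmate

Black to move; black king on a5.
In check: yes, from the white rook on a7 and the white bishop on d8.
King squares — a4: attacked by Qb3; b4: attacked by Qb3; b5: attacked by Qb3; a6: attacked by Ra7; b6: attacked by Qb3.
Legal moves for Black: none.
In check with no legal moves → checkmate.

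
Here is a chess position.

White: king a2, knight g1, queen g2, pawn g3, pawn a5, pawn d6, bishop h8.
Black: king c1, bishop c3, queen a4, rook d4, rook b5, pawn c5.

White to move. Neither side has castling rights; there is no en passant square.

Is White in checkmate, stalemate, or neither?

checkmate

White to move; white king on a2.
In check: yes, from the black queen on a4.
King squares — a1: attacked by Bc3; b1: attacked by Kc1; b2: attacked by Kc1; a3: attacked by Qa4; b3: attacked by Qa4.
Legal moves for White: none.
In check with no legal moves → checkmate.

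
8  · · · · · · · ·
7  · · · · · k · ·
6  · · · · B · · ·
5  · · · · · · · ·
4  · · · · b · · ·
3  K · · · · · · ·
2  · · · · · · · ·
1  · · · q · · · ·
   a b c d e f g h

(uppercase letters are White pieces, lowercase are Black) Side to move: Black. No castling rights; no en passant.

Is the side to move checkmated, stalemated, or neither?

neither

Black to move; black king on f7.
In check: yes, from the white bishop on e6.
King squares — e6: available; f6: available; g6: available; e7: available; g7: available; e8: available; f8: available; g8: attacked by Be6.
Legal moves for Black: Kf8, Ke8, Kg7, Ke7, Kg6, Kf6, Kxe6.
Black is in check but has 7 legal moves → neither.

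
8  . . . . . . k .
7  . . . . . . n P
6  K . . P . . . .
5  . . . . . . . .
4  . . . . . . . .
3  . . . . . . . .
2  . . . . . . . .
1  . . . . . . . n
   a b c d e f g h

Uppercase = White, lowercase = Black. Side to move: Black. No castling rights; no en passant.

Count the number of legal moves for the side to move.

4

Black to move; king on g8.
In check: yes, from the white pawn on h7.
Legal moves: Kh8, Kf8, Kxh7, Kf7.
Count: 4.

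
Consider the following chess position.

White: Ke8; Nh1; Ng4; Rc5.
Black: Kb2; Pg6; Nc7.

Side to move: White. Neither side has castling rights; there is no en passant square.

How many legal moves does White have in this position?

White to move; king on e8.
In check: yes, from the black knight on c7.
Legal moves: Kf8, Kd8, Kf7, Ke7, Kd7, Rxc7.
Count: 6.

6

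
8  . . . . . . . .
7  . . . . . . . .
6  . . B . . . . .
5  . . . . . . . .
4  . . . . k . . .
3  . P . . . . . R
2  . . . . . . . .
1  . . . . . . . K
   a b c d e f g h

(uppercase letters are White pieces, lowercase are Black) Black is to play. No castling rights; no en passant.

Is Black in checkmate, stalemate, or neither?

neither

Black to move; black king on e4.
In check: yes, from the white bishop on c6.
King squares — d3: attacked by Rh3; e3: attacked by Rh3; f3: attacked by Rh3; d4: available; f4: available; d5: attacked by Bc6; e5: available; f5: available.
Legal moves for Black: Kf5, Ke5, Kf4, Kd4.
Black is in check but has 4 legal moves → neither.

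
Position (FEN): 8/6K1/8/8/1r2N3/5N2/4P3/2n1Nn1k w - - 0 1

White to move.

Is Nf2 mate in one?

After Nf2: black king on h1; in check: yes, from the white knight on f2.
King squares — g1: attacked by Nf3; g2: attacked by Ne1; h2: attacked by Nf3.
Black has no legal moves → checkmate.

yes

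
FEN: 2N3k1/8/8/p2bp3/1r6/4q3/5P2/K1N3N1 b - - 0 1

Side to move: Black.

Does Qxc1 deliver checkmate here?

yes

After Qxc1: white king on a1; in check: yes, from the black queen on c1.
King squares — b1: attacked by Qc1; a2: attacked by Bd5; b2: attacked by Qc1.
White has no legal moves → checkmate.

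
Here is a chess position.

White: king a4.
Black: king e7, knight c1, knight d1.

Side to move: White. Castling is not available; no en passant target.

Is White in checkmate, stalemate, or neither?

neither

White to move; white king on a4.
In check: no.
Legal moves for White: Kb5, Ka5, Kb4, Ka3.
White has 4 legal moves and is not in check → neither.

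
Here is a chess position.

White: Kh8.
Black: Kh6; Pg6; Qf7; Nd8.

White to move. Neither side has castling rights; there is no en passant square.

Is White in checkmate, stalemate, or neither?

White to move; white king on h8.
In check: no.
King squares — g7: attacked by Kh6; h7: attacked by Kh6; g8: attacked by Qf7.
Legal moves for White: none.
Not in check and no legal moves → stalemate.

stalemate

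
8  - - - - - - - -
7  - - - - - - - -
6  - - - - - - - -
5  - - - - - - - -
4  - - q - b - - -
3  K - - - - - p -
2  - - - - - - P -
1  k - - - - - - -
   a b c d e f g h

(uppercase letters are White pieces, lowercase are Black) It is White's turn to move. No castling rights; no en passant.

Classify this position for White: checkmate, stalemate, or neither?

stalemate

White to move; white king on a3.
In check: no.
King squares — a2: attacked by Ka1; b2: attacked by Ka1; b3: attacked by Qc4; a4: attacked by Qc4; b4: attacked by Qc4.
Legal moves for White: none.
Not in check and no legal moves → stalemate.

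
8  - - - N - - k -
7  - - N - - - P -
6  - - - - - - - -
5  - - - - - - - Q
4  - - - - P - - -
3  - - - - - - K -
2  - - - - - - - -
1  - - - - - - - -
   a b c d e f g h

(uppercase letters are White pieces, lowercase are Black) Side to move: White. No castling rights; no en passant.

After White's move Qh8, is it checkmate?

yes

After Qh8: black king on g8; in check: yes, from the white queen on h8.
King squares — f7: attacked by Nd8; g7: attacked by Qh8; h7: attacked by Qh8; f8: attacked by Pg7; h8: attacked by Pg7.
Black has no legal moves → checkmate.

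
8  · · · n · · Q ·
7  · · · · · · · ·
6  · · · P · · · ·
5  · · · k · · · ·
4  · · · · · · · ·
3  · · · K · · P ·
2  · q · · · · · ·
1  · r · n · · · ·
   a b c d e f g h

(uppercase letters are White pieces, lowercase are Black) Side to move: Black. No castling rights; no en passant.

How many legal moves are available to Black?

6

Black to move; king on d5.
In check: yes, from the white queen on g8.
Legal moves: Kxd6, Kc6, Ke5, Kc5, Nf7, Ne6.
Count: 6.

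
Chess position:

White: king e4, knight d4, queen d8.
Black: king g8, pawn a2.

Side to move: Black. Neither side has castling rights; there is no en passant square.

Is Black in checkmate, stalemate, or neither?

Black to move; black king on g8.
In check: yes, from the white queen on d8.
King squares — f7: available; g7: available; h7: available; f8: attacked by Qd8; h8: attacked by Qd8.
Legal moves for Black: Kh7, Kg7, Kf7.
Black is in check but has 3 legal moves → neither.

neither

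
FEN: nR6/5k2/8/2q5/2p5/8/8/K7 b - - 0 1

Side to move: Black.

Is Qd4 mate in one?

After Qd4: white king on a1; in check: yes, from the black queen on d4.
White has 3 legal replies: Ka2, Kb1, Rb2.
In check but a legal move exists → not checkmate.

no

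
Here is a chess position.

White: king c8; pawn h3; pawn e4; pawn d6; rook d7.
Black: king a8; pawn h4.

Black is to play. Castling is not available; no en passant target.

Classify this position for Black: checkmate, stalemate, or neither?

Black to move; black king on a8.
In check: no.
King squares — a7: attacked by Rd7; b7: attacked by Rd7; b8: attacked by Kc8.
Legal moves for Black: none.
Not in check and no legal moves → stalemate.

stalemate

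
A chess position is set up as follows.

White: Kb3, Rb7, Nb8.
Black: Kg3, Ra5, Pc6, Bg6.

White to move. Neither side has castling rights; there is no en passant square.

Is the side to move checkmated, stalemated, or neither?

White to move; white king on b3.
In check: no.
Legal moves for White: Nd7, Nxc6, Na6, Rh7, Rg7, Rf7, Re7, Rd7, Rc7, Ra7, Rb6, Rb5, Rb4, Kc4, Kb4, Kc3, Kb2.
White has 17 legal moves and is not in check → neither.

neither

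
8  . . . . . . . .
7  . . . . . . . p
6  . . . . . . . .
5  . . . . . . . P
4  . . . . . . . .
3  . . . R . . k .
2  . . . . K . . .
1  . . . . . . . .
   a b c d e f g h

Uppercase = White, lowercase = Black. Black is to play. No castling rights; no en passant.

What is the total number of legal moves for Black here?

Black to move; king on g3.
In check: yes, from the white rook on d3.
Legal moves: Kh4, Kg4, Kf4, Kh2, Kg2.
Count: 5.

5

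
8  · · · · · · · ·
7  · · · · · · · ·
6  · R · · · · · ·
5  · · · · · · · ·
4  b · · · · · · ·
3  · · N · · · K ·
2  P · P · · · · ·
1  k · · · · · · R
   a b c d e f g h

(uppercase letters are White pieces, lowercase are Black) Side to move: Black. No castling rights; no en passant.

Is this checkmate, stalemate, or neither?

checkmate

Black to move; black king on a1.
In check: yes, from the white rook on h1.
King squares — b1: attacked by Rh1; a2: attacked by Nc3; b2: attacked by Rb6.
Legal moves for Black: none.
In check with no legal moves → checkmate.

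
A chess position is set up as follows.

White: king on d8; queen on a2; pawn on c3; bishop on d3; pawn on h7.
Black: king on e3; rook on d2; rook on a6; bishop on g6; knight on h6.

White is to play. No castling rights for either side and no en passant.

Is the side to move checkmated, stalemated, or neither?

neither

White to move; white king on d8.
In check: no.
Legal moves for White include: Kc8, Ke7, Kd7, Kc7, Qg8, Qf7, Qe6+, Qxa6, Qd5, Qa5, Qc4, Qa4, Qb3, Qa3, Qxd2+, Qc2, Qb2, Qb1, ... (list truncated; more exist).
White has legal moves and is not in check → neither.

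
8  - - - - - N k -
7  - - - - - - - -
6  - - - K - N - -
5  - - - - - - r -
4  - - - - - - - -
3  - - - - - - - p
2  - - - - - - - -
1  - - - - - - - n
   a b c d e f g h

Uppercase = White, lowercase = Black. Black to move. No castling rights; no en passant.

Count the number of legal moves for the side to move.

4

Black to move; king on g8.
In check: yes, from the white knight on f6.
Legal moves: Kh8, Kxf8, Kg7, Kf7.
Count: 4.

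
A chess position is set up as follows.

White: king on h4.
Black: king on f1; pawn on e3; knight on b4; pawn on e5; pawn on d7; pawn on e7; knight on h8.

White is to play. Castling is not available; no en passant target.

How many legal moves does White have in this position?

5

White to move; king on h4.
In check: no.
Legal moves: Kh5, Kg5, Kg4, Kh3, Kg3.
Count: 5.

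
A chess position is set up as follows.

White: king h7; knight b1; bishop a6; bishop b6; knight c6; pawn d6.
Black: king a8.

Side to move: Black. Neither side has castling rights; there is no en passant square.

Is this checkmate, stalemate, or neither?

Black to move; black king on a8.
In check: no.
King squares — a7: attacked by Bb6; b7: attacked by Ba6; b8: attacked by Nc6.
Legal moves for Black: none.
Not in check and no legal moves → stalemate.

stalemate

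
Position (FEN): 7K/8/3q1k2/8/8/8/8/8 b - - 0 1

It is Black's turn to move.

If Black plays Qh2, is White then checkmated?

no

After Qh2: white king on h8; in check: yes, from the black queen on h2.
White has 1 legal reply: Kg8.
In check but a legal move exists → not checkmate.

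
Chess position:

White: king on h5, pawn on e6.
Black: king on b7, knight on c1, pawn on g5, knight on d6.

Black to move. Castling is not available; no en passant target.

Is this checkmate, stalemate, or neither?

neither

Black to move; black king on b7.
In check: no.
Legal moves for Black include: Kc8, Kb8, Ka8, Kc7, Ka7, Kc6, Kb6, Ka6, Ne8, Nc8, Nf7, Nf5, Nb5, Ne4, Nc4, Nd3, Nb3, Ne2, ... (list truncated; more exist).
Black has legal moves and is not in check → neither.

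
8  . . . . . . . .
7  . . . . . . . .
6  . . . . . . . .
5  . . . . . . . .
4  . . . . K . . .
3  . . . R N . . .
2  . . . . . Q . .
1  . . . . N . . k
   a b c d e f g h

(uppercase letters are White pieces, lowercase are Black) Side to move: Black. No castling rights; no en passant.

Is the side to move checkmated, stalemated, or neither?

Black to move; black king on h1.
In check: no.
King squares — g1: attacked by Qf2; g2: attacked by Ne1; h2: attacked by Qf2.
Legal moves for Black: none.
Not in check and no legal moves → stalemate.

stalemate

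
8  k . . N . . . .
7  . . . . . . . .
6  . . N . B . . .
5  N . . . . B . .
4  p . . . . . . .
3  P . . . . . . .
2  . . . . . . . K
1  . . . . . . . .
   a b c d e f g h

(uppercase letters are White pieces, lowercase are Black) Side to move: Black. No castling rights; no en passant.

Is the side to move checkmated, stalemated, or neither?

stalemate

Black to move; black king on a8.
In check: no.
King squares — a7: attacked by Nc6; b7: attacked by Na5; b8: attacked by Nc6.
Legal moves for Black: none.
Not in check and no legal moves → stalemate.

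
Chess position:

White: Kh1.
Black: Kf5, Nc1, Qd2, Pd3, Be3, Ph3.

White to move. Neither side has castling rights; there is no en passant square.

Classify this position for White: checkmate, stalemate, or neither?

White to move; white king on h1.
In check: no.
King squares — g1: attacked by Be3; g2: attacked by Qd2; h2: attacked by Qd2.
Legal moves for White: none.
Not in check and no legal moves → stalemate.

stalemate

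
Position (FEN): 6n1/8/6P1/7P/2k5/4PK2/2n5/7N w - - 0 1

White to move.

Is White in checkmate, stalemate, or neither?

White to move; white king on f3.
In check: no.
Legal moves for White: Kg4, Kf4, Ke4, Kg3, Kg2, Kf2, Ke2, Ng3, Nf2, g7, h6, e4.
White has 12 legal moves and is not in check → neither.

neither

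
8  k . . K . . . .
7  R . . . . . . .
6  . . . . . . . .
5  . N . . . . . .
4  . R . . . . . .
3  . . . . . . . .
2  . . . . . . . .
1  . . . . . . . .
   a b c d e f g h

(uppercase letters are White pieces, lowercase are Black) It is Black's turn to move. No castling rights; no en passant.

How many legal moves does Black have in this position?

1

Black to move; king on a8.
In check: yes, from the white rook on a7.
Legal moves: Kb8.
Count: 1.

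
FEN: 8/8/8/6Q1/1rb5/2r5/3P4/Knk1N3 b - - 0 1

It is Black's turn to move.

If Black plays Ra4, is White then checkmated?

yes

After Ra4: white king on a1; in check: yes, from the black rook on a4.
King squares — b1: attacked by Kc1; a2: attacked by Ra4; b2: attacked by Kc1.
White has no legal moves → checkmate.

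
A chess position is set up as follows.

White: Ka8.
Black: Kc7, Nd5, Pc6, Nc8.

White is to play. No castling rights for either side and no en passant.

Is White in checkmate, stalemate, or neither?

stalemate

White to move; white king on a8.
In check: no.
King squares — a7: attacked by Nc8; b7: attacked by Kc7; b8: attacked by Kc7.
Legal moves for White: none.
Not in check and no legal moves → stalemate.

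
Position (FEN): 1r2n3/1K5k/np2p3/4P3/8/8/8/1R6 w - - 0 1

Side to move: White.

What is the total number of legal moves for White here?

3

White to move; king on b7.
In check: yes, from the black rook on b8.
Legal moves: Ka7, Kc6, Kxa6.
Count: 3.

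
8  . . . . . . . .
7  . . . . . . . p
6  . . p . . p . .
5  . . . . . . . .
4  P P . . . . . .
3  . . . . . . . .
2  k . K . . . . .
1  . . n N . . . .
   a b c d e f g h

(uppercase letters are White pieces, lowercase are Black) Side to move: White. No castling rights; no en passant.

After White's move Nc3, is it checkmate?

After Nc3: black king on a2; in check: yes, from the white knight on c3.
Black has 2 legal replies: Ka3, Ka1.
In check but a legal move exists → not checkmate.

no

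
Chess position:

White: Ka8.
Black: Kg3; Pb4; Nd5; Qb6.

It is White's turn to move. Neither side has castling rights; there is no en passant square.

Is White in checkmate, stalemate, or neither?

stalemate

White to move; white king on a8.
In check: no.
King squares — a7: attacked by Qb6; b7: attacked by Qb6; b8: attacked by Qb6.
Legal moves for White: none.
Not in check and no legal moves → stalemate.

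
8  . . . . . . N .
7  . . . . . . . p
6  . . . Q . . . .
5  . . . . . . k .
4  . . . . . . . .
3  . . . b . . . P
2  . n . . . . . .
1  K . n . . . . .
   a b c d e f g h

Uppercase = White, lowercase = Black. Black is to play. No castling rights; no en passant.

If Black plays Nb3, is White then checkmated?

no

After Nb3: white king on a1; in check: yes, from the black knight on b3.
White has 2 legal replies: Kxb2, Ka2.
In check but a legal move exists → not checkmate.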